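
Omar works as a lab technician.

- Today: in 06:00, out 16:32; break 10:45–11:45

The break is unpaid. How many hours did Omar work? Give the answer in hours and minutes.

Today: 06:00–16:32 = 10 h 32 min; less 60 min break → 9 h 32 min

9 h 32 min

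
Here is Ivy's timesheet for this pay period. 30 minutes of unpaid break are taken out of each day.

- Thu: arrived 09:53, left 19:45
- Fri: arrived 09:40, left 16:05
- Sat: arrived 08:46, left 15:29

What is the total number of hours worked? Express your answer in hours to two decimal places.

Thu: 09:53–19:45 = 9 h 52 min; less 30 min break → 9 h 22 min
Fri: 09:40–16:05 = 6 h 25 min; less 30 min break → 5 h 55 min
Sat: 08:46–15:29 = 6 h 43 min; less 30 min break → 6 h 13 min
Total: 9 h 22 min + 5 h 55 min + 6 h 13 min = 21 h 30 min.

21.50 hours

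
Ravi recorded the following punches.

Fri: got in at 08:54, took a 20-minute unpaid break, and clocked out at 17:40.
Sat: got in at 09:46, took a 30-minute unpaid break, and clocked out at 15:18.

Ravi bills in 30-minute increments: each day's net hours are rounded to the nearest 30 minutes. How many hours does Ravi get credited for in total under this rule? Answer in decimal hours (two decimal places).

13.50 hours

Fri: 08:54–17:40 = 8 h 46 min − 20 min = 8 h 26 min → rounds to 8 h 30 min
Sat: 09:46–15:18 = 5 h 32 min − 30 min = 5 h 2 min → rounds to 5 h 0 min
Total credited: 13 h 30 min.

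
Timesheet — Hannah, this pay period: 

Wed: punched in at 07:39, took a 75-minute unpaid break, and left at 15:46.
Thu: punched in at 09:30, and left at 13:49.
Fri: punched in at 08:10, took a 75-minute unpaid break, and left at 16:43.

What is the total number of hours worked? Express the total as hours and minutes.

Wed: 07:39–15:46 = 8 h 7 min; less 75 min break → 6 h 52 min
Thu: 09:30–13:49 = 4 h 19 min
Fri: 08:10–16:43 = 8 h 33 min; less 75 min break → 7 h 18 min
Total: 6 h 52 min + 4 h 19 min + 7 h 18 min = 18 h 29 min.

18 h 29 min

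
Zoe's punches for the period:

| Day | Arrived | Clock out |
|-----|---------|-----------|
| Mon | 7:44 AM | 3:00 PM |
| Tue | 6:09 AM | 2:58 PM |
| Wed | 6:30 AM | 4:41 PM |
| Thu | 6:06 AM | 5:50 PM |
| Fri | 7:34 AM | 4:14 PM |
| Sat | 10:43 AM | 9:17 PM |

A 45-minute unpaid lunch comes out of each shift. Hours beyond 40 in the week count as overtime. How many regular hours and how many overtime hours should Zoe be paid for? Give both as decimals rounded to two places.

Regular 40.00 hours, overtime 12.73 hours

Mon: 7:44 AM–3:00 PM = 7 h 16 min; less 45 min break → 6 h 31 min
Tue: 6:09 AM–2:58 PM = 8 h 49 min; less 45 min break → 8 h 4 min
Wed: 6:30 AM–4:41 PM = 10 h 11 min; less 45 min break → 9 h 26 min
Thu: 6:06 AM–5:50 PM = 11 h 44 min; less 45 min break → 10 h 59 min
Fri: 7:34 AM–4:14 PM = 8 h 40 min; less 45 min break → 7 h 55 min
Sat: 10:43 AM–9:17 PM = 10 h 34 min; less 45 min break → 9 h 49 min
Total worked: 52 h 44 min = 52.73 h.
Threshold 40 h → overtime 12 h 44 min, regular 40 h 0 min.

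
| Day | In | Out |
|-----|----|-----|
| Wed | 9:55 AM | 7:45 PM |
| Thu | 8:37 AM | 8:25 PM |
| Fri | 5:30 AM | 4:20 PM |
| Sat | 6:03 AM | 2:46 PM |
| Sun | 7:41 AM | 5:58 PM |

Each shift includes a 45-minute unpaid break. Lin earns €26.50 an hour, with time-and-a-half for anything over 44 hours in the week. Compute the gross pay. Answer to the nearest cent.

Wed: 9:55 AM–7:45 PM = 9 h 50 min; less 45 min break → 9 h 5 min
Thu: 8:37 AM–8:25 PM = 11 h 48 min; less 45 min break → 11 h 3 min
Fri: 5:30 AM–4:20 PM = 10 h 50 min; less 45 min break → 10 h 5 min
Sat: 6:03 AM–2:46 PM = 8 h 43 min; less 45 min break → 7 h 58 min
Sun: 7:41 AM–5:58 PM = 10 h 17 min; less 45 min break → 9 h 32 min
Total worked: 47 h 43 min = 2863 min.
Regular 44 h 0 min = 2640 min at €26.50/h; overtime 3 h 43 min = 223 min at €39.75/h.
Pay = (2640 × €26.50 + 223 × €39.75) ÷ 60 = €1313.74.

€1313.74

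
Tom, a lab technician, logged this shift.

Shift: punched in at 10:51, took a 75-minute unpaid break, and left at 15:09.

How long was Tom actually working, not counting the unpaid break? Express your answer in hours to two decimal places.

3.05 hours

Shift: 10:51–15:09 = 4 h 18 min; less 75 min break → 3 h 3 min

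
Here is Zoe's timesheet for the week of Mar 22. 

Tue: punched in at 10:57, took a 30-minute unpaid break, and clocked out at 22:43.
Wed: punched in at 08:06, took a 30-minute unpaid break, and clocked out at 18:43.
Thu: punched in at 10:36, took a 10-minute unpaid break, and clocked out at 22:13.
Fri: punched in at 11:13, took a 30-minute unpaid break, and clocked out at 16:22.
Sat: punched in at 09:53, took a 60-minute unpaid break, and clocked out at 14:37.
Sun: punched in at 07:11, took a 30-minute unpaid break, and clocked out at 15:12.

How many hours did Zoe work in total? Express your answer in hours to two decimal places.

Tue: 10:57–22:43 = 11 h 46 min; less 30 min break → 11 h 16 min
Wed: 08:06–18:43 = 10 h 37 min; less 30 min break → 10 h 7 min
Thu: 10:36–22:13 = 11 h 37 min; less 10 min break → 11 h 27 min
Fri: 11:13–16:22 = 5 h 9 min; less 30 min break → 4 h 39 min
Sat: 09:53–14:37 = 4 h 44 min; less 60 min break → 3 h 44 min
Sun: 07:11–15:12 = 8 h 1 min; less 30 min break → 7 h 31 min
Total: 11 h 16 min + 10 h 7 min + 11 h 27 min + 4 h 39 min + 3 h 44 min + 7 h 31 min = 48 h 44 min.

48.73 hours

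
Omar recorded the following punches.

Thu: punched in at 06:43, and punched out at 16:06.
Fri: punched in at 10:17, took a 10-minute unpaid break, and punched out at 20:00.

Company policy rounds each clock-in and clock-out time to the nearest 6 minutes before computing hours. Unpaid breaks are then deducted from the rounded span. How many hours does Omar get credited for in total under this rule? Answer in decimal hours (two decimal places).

Thu: in 06:43→06:42, out 16:06→16:06; 9 h 24 min
Fri: in 10:17→10:18, out 20:00→20:00; 9 h 42 min − 10 min = 9 h 32 min
Total credited: 18 h 56 min.

18.93 hours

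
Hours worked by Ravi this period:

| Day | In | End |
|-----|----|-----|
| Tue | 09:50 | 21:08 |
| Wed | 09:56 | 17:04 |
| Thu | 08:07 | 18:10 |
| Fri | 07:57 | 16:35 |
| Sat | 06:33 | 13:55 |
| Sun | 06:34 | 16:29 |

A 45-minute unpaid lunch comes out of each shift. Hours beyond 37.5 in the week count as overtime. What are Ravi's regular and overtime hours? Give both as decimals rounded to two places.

Regular 37.50 hours, overtime 12.40 hours

Tue: 09:50–21:08 = 11 h 18 min; less 45 min break → 10 h 33 min
Wed: 09:56–17:04 = 7 h 8 min; less 45 min break → 6 h 23 min
Thu: 08:07–18:10 = 10 h 3 min; less 45 min break → 9 h 18 min
Fri: 07:57–16:35 = 8 h 38 min; less 45 min break → 7 h 53 min
Sat: 06:33–13:55 = 7 h 22 min; less 45 min break → 6 h 37 min
Sun: 06:34–16:29 = 9 h 55 min; less 45 min break → 9 h 10 min
Total worked: 49 h 54 min = 49.90 h.
Threshold 37.5 h → overtime 12 h 24 min, regular 37 h 30 min.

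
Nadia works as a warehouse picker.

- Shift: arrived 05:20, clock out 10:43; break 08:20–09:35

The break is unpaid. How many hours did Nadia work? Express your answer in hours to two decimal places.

4.13 hours

Shift: 05:20–10:43 = 5 h 23 min; less 75 min break → 4 h 8 min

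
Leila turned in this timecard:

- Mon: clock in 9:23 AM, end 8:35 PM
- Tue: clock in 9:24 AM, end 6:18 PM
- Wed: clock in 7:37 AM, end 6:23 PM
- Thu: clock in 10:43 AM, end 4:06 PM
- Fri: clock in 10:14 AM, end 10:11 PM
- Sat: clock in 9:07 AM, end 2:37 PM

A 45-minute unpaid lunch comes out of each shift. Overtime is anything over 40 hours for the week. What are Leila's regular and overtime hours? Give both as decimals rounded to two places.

Mon: 9:23 AM–8:35 PM = 11 h 12 min; less 45 min break → 10 h 27 min
Tue: 9:24 AM–6:18 PM = 8 h 54 min; less 45 min break → 8 h 9 min
Wed: 7:37 AM–6:23 PM = 10 h 46 min; less 45 min break → 10 h 1 min
Thu: 10:43 AM–4:06 PM = 5 h 23 min; less 45 min break → 4 h 38 min
Fri: 10:14 AM–10:11 PM = 11 h 57 min; less 45 min break → 11 h 12 min
Sat: 9:07 AM–2:37 PM = 5 h 30 min; less 45 min break → 4 h 45 min
Total worked: 49 h 12 min = 49.20 h.
Threshold 40 h → overtime 9 h 12 min, regular 40 h 0 min.

Regular 40.00 hours, overtime 9.20 hours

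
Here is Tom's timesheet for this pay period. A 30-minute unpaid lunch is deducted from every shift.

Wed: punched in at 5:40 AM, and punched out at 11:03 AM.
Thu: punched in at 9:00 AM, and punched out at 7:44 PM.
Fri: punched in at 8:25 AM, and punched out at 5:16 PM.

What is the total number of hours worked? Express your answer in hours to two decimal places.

23.47 hours

Wed: 5:40 AM–11:03 AM = 5 h 23 min; less 30 min break → 4 h 53 min
Thu: 9:00 AM–7:44 PM = 10 h 44 min; less 30 min break → 10 h 14 min
Fri: 8:25 AM–5:16 PM = 8 h 51 min; less 30 min break → 8 h 21 min
Total: 4 h 53 min + 10 h 14 min + 8 h 21 min = 23 h 28 min.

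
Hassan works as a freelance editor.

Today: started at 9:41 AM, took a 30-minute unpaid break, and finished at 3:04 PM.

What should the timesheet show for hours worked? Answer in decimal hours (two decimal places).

Today: 9:41 AM–3:04 PM = 5 h 23 min; less 30 min break → 4 h 53 min

4.88 hours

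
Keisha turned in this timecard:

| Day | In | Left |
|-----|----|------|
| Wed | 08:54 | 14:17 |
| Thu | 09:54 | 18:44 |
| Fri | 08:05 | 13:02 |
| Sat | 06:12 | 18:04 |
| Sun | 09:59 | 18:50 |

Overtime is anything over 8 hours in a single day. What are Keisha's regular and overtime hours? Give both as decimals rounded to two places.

Wed: 08:54–14:17 = 5 h 23 min
Thu: 09:54–18:44 = 8 h 50 min
Fri: 08:05–13:02 = 4 h 57 min
Sat: 06:12–18:04 = 11 h 52 min
Sun: 09:59–18:50 = 8 h 51 min
Wed reg 5 h 23 min / OT 0 h 0 min; Thu reg 8 h 0 min / OT 0 h 50 min; Fri reg 4 h 57 min / OT 0 h 0 min; Sat reg 8 h 0 min / OT 3 h 52 min; Sun reg 8 h 0 min / OT 0 h 51 min.
Totals: regular 34 h 20 min, overtime 5 h 33 min.

Regular 34.33 hours, overtime 5.55 hours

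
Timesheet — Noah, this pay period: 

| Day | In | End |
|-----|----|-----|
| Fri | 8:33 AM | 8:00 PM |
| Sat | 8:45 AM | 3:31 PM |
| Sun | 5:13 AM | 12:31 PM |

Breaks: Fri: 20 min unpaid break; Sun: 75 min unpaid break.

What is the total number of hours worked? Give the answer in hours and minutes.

23 h 56 min

Fri: 8:33 AM–8:00 PM = 11 h 27 min; less 20 min break → 11 h 7 min
Sat: 8:45 AM–3:31 PM = 6 h 46 min
Sun: 5:13 AM–12:31 PM = 7 h 18 min; less 75 min break → 6 h 3 min
Total: 11 h 7 min + 6 h 46 min + 6 h 3 min = 23 h 56 min.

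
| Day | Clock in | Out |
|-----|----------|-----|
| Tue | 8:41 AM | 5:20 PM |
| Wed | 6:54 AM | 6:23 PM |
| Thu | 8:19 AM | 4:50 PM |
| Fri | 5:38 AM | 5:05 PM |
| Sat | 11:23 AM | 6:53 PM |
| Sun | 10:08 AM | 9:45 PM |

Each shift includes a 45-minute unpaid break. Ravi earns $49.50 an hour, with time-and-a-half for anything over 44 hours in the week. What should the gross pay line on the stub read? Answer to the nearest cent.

Tue: 8:41 AM–5:20 PM = 8 h 39 min; less 45 min break → 7 h 54 min
Wed: 6:54 AM–6:23 PM = 11 h 29 min; less 45 min break → 10 h 44 min
Thu: 8:19 AM–4:50 PM = 8 h 31 min; less 45 min break → 7 h 46 min
Fri: 5:38 AM–5:05 PM = 11 h 27 min; less 45 min break → 10 h 42 min
Sat: 11:23 AM–6:53 PM = 7 h 30 min; less 45 min break → 6 h 45 min
Sun: 10:08 AM–9:45 PM = 11 h 37 min; less 45 min break → 10 h 52 min
Total worked: 54 h 43 min = 3283 min.
Regular 44 h 0 min = 2640 min at $49.50/h; overtime 10 h 43 min = 643 min at $74.25/h.
Pay = (2640 × $49.50 + 643 × $74.25) ÷ 60 = $2973.71.

$2973.71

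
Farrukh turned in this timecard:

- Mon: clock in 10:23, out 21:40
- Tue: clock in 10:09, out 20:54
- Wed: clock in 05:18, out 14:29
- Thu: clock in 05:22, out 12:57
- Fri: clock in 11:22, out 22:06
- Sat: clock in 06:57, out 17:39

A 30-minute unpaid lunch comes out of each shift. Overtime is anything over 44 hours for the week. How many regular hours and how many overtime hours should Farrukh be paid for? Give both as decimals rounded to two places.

Regular 44.00 hours, overtime 13.23 hours

Mon: 10:23–21:40 = 11 h 17 min; less 30 min break → 10 h 47 min
Tue: 10:09–20:54 = 10 h 45 min; less 30 min break → 10 h 15 min
Wed: 05:18–14:29 = 9 h 11 min; less 30 min break → 8 h 41 min
Thu: 05:22–12:57 = 7 h 35 min; less 30 min break → 7 h 5 min
Fri: 11:22–22:06 = 10 h 44 min; less 30 min break → 10 h 14 min
Sat: 06:57–17:39 = 10 h 42 min; less 30 min break → 10 h 12 min
Total worked: 57 h 14 min = 57.23 h.
Threshold 44 h → overtime 13 h 14 min, regular 44 h 0 min.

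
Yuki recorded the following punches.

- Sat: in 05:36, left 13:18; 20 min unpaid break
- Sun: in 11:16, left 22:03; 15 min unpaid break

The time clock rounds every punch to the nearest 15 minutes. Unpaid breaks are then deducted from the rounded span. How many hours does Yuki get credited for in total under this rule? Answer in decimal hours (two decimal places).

Sat: in 05:36→05:30, out 13:18→13:15; 7 h 45 min − 20 min = 7 h 25 min
Sun: in 11:16→11:15, out 22:03→22:00; 10 h 45 min − 15 min = 10 h 30 min
Total credited: 17 h 55 min.

17.92 hours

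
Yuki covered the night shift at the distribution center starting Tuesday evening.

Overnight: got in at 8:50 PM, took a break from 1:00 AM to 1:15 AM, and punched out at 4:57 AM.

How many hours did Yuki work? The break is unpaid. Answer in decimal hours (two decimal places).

Overnight: 8:50 PM → midnight = 3 h 10 min; midnight → 4:57 AM = 4 h 57 min; span 8 h 7 min; less 15 min break → 7 h 52 min

7.87 hours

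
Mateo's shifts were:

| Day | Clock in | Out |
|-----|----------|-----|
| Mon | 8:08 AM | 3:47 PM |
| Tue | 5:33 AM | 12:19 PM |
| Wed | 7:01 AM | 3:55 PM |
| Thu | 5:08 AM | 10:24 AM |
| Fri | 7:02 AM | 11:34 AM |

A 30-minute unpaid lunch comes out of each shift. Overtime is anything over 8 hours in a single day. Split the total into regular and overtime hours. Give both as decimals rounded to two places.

Mon: 8:08 AM–3:47 PM = 7 h 39 min; less 30 min break → 7 h 9 min
Tue: 5:33 AM–12:19 PM = 6 h 46 min; less 30 min break → 6 h 16 min
Wed: 7:01 AM–3:55 PM = 8 h 54 min; less 30 min break → 8 h 24 min
Thu: 5:08 AM–10:24 AM = 5 h 16 min; less 30 min break → 4 h 46 min
Fri: 7:02 AM–11:34 AM = 4 h 32 min; less 30 min break → 4 h 2 min
Mon reg 7 h 9 min / OT 0 h 0 min; Tue reg 6 h 16 min / OT 0 h 0 min; Wed reg 8 h 0 min / OT 0 h 24 min; Thu reg 4 h 46 min / OT 0 h 0 min; Fri reg 4 h 2 min / OT 0 h 0 min.
Totals: regular 30 h 13 min, overtime 0 h 24 min.

Regular 30.22 hours, overtime 0.40 hours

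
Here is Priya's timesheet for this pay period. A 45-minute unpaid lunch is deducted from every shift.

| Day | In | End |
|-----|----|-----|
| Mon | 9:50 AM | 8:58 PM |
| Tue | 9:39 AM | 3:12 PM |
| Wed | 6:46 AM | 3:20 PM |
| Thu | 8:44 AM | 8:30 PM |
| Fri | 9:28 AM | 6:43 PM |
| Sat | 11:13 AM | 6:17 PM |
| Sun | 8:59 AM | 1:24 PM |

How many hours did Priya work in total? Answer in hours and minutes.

Mon: 9:50 AM–8:58 PM = 11 h 8 min; less 45 min break → 10 h 23 min
Tue: 9:39 AM–3:12 PM = 5 h 33 min; less 45 min break → 4 h 48 min
Wed: 6:46 AM–3:20 PM = 8 h 34 min; less 45 min break → 7 h 49 min
Thu: 8:44 AM–8:30 PM = 11 h 46 min; less 45 min break → 11 h 1 min
Fri: 9:28 AM–6:43 PM = 9 h 15 min; less 45 min break → 8 h 30 min
Sat: 11:13 AM–6:17 PM = 7 h 4 min; less 45 min break → 6 h 19 min
Sun: 8:59 AM–1:24 PM = 4 h 25 min; less 45 min break → 3 h 40 min
Total: 10 h 23 min + 4 h 48 min + 7 h 49 min + 11 h 1 min + 8 h 30 min + 6 h 19 min + 3 h 40 min = 52 h 30 min.

52 h 30 min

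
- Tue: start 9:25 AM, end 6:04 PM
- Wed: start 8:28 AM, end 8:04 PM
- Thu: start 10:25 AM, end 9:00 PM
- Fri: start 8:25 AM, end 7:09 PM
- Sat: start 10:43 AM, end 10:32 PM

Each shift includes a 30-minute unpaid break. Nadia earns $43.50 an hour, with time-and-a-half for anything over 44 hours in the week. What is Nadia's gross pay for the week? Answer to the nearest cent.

Tue: 9:25 AM–6:04 PM = 8 h 39 min; less 30 min break → 8 h 9 min
Wed: 8:28 AM–8:04 PM = 11 h 36 min; less 30 min break → 11 h 6 min
Thu: 10:25 AM–9:00 PM = 10 h 35 min; less 30 min break → 10 h 5 min
Fri: 8:25 AM–7:09 PM = 10 h 44 min; less 30 min break → 10 h 14 min
Sat: 10:43 AM–10:32 PM = 11 h 49 min; less 30 min break → 11 h 19 min
Total worked: 50 h 53 min = 3053 min.
Regular 44 h 0 min = 2640 min at $43.50/h; overtime 6 h 53 min = 413 min at $65.25/h.
Pay = (2640 × $43.50 + 413 × $65.25) ÷ 60 = $2363.14.

$2363.14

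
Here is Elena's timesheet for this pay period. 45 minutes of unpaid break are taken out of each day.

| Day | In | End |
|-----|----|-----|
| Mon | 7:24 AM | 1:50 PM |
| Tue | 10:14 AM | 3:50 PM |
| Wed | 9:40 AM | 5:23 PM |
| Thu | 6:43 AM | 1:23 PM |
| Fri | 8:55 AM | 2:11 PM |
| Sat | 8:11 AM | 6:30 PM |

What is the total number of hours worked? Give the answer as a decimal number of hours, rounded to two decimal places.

Mon: 7:24 AM–1:50 PM = 6 h 26 min; less 45 min break → 5 h 41 min
Tue: 10:14 AM–3:50 PM = 5 h 36 min; less 45 min break → 4 h 51 min
Wed: 9:40 AM–5:23 PM = 7 h 43 min; less 45 min break → 6 h 58 min
Thu: 6:43 AM–1:23 PM = 6 h 40 min; less 45 min break → 5 h 55 min
Fri: 8:55 AM–2:11 PM = 5 h 16 min; less 45 min break → 4 h 31 min
Sat: 8:11 AM–6:30 PM = 10 h 19 min; less 45 min break → 9 h 34 min
Total: 5 h 41 min + 4 h 51 min + 6 h 58 min + 5 h 55 min + 4 h 31 min + 9 h 34 min = 37 h 30 min.

37.50 hours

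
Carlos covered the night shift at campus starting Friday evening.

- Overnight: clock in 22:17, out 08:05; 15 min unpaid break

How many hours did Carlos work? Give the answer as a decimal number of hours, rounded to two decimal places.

9.55 hours

Overnight: 22:17 → midnight = 1 h 43 min; midnight → 08:05 = 8 h 5 min; span 9 h 48 min; less 15 min break → 9 h 33 min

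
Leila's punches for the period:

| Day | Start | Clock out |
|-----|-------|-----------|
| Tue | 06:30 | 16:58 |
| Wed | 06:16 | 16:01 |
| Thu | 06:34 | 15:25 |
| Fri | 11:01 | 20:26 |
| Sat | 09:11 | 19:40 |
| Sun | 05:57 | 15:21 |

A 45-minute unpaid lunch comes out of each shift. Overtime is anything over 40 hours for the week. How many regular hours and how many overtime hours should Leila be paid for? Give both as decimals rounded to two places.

Tue: 06:30–16:58 = 10 h 28 min; less 45 min break → 9 h 43 min
Wed: 06:16–16:01 = 9 h 45 min; less 45 min break → 9 h 0 min
Thu: 06:34–15:25 = 8 h 51 min; less 45 min break → 8 h 6 min
Fri: 11:01–20:26 = 9 h 25 min; less 45 min break → 8 h 40 min
Sat: 09:11–19:40 = 10 h 29 min; less 45 min break → 9 h 44 min
Sun: 05:57–15:21 = 9 h 24 min; less 45 min break → 8 h 39 min
Total worked: 53 h 52 min = 53.87 h.
Threshold 40 h → overtime 13 h 52 min, regular 40 h 0 min.

Regular 40.00 hours, overtime 13.87 hours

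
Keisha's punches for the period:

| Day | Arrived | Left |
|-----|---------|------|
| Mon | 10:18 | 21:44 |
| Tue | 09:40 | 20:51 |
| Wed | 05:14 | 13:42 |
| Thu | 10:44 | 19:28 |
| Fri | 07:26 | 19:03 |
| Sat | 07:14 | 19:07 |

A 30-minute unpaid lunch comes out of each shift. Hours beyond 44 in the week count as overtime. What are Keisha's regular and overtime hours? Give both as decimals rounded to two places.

Mon: 10:18–21:44 = 11 h 26 min; less 30 min break → 10 h 56 min
Tue: 09:40–20:51 = 11 h 11 min; less 30 min break → 10 h 41 min
Wed: 05:14–13:42 = 8 h 28 min; less 30 min break → 7 h 58 min
Thu: 10:44–19:28 = 8 h 44 min; less 30 min break → 8 h 14 min
Fri: 07:26–19:03 = 11 h 37 min; less 30 min break → 11 h 7 min
Sat: 07:14–19:07 = 11 h 53 min; less 30 min break → 11 h 23 min
Total worked: 60 h 19 min = 60.32 h.
Threshold 44 h → overtime 16 h 19 min, regular 44 h 0 min.

Regular 44.00 hours, overtime 16.32 hours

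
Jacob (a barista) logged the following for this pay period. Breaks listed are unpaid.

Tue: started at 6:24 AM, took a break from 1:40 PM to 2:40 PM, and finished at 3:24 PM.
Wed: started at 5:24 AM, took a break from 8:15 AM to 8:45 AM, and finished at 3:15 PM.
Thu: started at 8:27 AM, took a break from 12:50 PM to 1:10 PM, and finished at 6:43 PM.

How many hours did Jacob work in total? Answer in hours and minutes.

27 h 17 min

Tue: 6:24 AM–3:24 PM = 9 h 0 min; less 60 min break → 8 h 0 min
Wed: 5:24 AM–3:15 PM = 9 h 51 min; less 30 min break → 9 h 21 min
Thu: 8:27 AM–6:43 PM = 10 h 16 min; less 20 min break → 9 h 56 min
Total: 8 h 0 min + 9 h 21 min + 9 h 56 min = 27 h 17 min.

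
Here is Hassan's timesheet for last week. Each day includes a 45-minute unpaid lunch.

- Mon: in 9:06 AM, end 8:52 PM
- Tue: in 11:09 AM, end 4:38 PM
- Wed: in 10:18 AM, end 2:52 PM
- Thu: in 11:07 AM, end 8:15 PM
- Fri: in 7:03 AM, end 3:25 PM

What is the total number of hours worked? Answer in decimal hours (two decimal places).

Mon: 9:06 AM–8:52 PM = 11 h 46 min; less 45 min break → 11 h 1 min
Tue: 11:09 AM–4:38 PM = 5 h 29 min; less 45 min break → 4 h 44 min
Wed: 10:18 AM–2:52 PM = 4 h 34 min; less 45 min break → 3 h 49 min
Thu: 11:07 AM–8:15 PM = 9 h 8 min; less 45 min break → 8 h 23 min
Fri: 7:03 AM–3:25 PM = 8 h 22 min; less 45 min break → 7 h 37 min
Total: 11 h 1 min + 4 h 44 min + 3 h 49 min + 8 h 23 min + 7 h 37 min = 35 h 34 min.

35.57 hours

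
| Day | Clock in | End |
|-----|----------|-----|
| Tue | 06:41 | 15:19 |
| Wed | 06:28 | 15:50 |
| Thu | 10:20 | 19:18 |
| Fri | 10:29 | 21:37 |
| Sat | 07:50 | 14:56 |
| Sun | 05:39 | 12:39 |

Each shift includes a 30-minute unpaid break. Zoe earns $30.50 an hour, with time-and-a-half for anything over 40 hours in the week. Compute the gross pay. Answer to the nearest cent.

Tue: 06:41–15:19 = 8 h 38 min; less 30 min break → 8 h 8 min
Wed: 06:28–15:50 = 9 h 22 min; less 30 min break → 8 h 52 min
Thu: 10:20–19:18 = 8 h 58 min; less 30 min break → 8 h 28 min
Fri: 10:29–21:37 = 11 h 8 min; less 30 min break → 10 h 38 min
Sat: 07:50–14:56 = 7 h 6 min; less 30 min break → 6 h 36 min
Sun: 05:39–12:39 = 7 h 0 min; less 30 min break → 6 h 30 min
Total worked: 49 h 12 min = 2952 min.
Regular 40 h 0 min = 2400 min at $30.50/h; overtime 9 h 12 min = 552 min at $45.75/h.
Pay = (2400 × $30.50 + 552 × $45.75) ÷ 60 = $1640.90.

$1640.90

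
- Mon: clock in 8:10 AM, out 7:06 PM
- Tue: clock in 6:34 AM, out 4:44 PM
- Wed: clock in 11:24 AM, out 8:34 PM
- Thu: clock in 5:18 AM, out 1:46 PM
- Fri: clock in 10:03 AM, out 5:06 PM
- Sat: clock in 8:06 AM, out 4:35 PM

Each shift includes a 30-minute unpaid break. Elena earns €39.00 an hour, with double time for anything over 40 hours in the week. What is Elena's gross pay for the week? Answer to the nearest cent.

Mon: 8:10 AM–7:06 PM = 10 h 56 min; less 30 min break → 10 h 26 min
Tue: 6:34 AM–4:44 PM = 10 h 10 min; less 30 min break → 9 h 40 min
Wed: 11:24 AM–8:34 PM = 9 h 10 min; less 30 min break → 8 h 40 min
Thu: 5:18 AM–1:46 PM = 8 h 28 min; less 30 min break → 7 h 58 min
Fri: 10:03 AM–5:06 PM = 7 h 3 min; less 30 min break → 6 h 33 min
Sat: 8:06 AM–4:35 PM = 8 h 29 min; less 30 min break → 7 h 59 min
Total worked: 51 h 16 min = 3076 min.
Regular 40 h 0 min = 2400 min at €39.00/h; overtime 11 h 16 min = 676 min at €78.00/h.
Pay = (2400 × €39.00 + 676 × €78.00) ÷ 60 = €2438.80.

€2438.80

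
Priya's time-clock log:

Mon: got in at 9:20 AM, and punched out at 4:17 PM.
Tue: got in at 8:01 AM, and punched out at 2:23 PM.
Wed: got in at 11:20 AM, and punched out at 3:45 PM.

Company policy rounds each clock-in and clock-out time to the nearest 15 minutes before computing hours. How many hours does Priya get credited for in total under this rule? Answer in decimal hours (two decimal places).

Mon: in 9:20 AM→9:15 AM, out 4:17 PM→4:15 PM; 7 h 0 min
Tue: in 8:01 AM→8:00 AM, out 2:23 PM→2:30 PM; 6 h 30 min
Wed: in 11:20 AM→11:15 AM, out 3:45 PM→3:45 PM; 4 h 30 min
Total credited: 18 h 0 min.

18.00 hours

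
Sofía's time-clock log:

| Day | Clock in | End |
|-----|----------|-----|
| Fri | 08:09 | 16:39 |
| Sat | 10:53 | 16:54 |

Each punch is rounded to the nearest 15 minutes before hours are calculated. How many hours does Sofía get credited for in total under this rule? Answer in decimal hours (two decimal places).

14.50 hours

Fri: in 08:09→08:15, out 16:39→16:45; 8 h 30 min
Sat: in 10:53→11:00, out 16:54→17:00; 6 h 0 min
Total credited: 14 h 30 min.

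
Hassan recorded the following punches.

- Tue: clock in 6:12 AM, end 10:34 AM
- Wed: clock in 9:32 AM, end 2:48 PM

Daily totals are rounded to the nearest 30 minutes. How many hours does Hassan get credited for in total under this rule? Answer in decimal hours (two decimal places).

Tue: 6:12 AM–10:34 AM = 4 h 22 min → rounds to 4 h 30 min
Wed: 9:32 AM–2:48 PM = 5 h 16 min → rounds to 5 h 30 min
Total credited: 10 h 0 min.

10.00 hours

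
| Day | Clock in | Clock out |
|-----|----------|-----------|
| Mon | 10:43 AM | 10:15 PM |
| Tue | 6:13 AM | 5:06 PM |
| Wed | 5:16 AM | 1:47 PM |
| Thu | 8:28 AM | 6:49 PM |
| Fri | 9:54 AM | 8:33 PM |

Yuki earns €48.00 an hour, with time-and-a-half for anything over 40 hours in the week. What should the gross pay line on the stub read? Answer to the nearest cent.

Mon: 10:43 AM–10:15 PM = 11 h 32 min
Tue: 6:13 AM–5:06 PM = 10 h 53 min
Wed: 5:16 AM–1:47 PM = 8 h 31 min
Thu: 8:28 AM–6:49 PM = 10 h 21 min
Fri: 9:54 AM–8:33 PM = 10 h 39 min
Total worked: 51 h 56 min = 3116 min.
Regular 40 h 0 min = 2400 min at €48.00/h; overtime 11 h 56 min = 716 min at €72.00/h.
Pay = (2400 × €48.00 + 716 × €72.00) ÷ 60 = €2779.20.

€2779.20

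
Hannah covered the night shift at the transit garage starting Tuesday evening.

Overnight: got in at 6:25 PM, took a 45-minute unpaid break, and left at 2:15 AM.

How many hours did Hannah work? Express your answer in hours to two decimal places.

7.08 hours

Overnight: 6:25 PM → midnight = 5 h 35 min; midnight → 2:15 AM = 2 h 15 min; span 7 h 50 min; less 45 min break → 7 h 5 min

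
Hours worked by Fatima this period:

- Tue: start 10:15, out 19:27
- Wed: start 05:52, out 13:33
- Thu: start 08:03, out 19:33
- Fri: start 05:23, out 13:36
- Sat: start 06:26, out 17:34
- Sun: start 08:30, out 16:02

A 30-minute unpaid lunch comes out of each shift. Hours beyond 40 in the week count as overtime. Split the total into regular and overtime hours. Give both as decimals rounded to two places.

Tue: 10:15–19:27 = 9 h 12 min; less 30 min break → 8 h 42 min
Wed: 05:52–13:33 = 7 h 41 min; less 30 min break → 7 h 11 min
Thu: 08:03–19:33 = 11 h 30 min; less 30 min break → 11 h 0 min
Fri: 05:23–13:36 = 8 h 13 min; less 30 min break → 7 h 43 min
Sat: 06:26–17:34 = 11 h 8 min; less 30 min break → 10 h 38 min
Sun: 08:30–16:02 = 7 h 32 min; less 30 min break → 7 h 2 min
Total worked: 52 h 16 min = 52.27 h.
Threshold 40 h → overtime 12 h 16 min, regular 40 h 0 min.

Regular 40.00 hours, overtime 12.27 hours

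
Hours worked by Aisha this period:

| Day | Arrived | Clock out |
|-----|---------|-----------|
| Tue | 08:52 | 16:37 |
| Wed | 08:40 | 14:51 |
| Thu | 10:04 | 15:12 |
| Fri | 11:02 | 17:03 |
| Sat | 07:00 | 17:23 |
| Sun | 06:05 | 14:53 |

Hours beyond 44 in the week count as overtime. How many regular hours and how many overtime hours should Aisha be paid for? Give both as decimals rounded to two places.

Tue: 08:52–16:37 = 7 h 45 min
Wed: 08:40–14:51 = 6 h 11 min
Thu: 10:04–15:12 = 5 h 8 min
Fri: 11:02–17:03 = 6 h 1 min
Sat: 07:00–17:23 = 10 h 23 min
Sun: 06:05–14:53 = 8 h 48 min
Total worked: 44 h 16 min = 44.27 h.
Threshold 44 h → overtime 0 h 16 min, regular 44 h 0 min.

Regular 44.00 hours, overtime 0.27 hours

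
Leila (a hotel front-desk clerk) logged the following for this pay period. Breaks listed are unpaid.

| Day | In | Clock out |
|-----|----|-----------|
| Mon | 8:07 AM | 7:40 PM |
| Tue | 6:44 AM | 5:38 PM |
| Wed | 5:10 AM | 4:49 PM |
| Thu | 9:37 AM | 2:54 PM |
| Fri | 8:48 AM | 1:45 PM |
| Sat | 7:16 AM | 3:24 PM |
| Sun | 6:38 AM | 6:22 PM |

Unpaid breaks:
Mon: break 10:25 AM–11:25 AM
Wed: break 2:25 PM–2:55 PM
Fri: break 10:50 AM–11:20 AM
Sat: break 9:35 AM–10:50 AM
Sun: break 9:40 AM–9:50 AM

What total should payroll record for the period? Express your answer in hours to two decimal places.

60.78 hours

Mon: 8:07 AM–7:40 PM = 11 h 33 min; less 60 min break → 10 h 33 min
Tue: 6:44 AM–5:38 PM = 10 h 54 min
Wed: 5:10 AM–4:49 PM = 11 h 39 min; less 30 min break → 11 h 9 min
Thu: 9:37 AM–2:54 PM = 5 h 17 min
Fri: 8:48 AM–1:45 PM = 4 h 57 min; less 30 min break → 4 h 27 min
Sat: 7:16 AM–3:24 PM = 8 h 8 min; less 75 min break → 6 h 53 min
Sun: 6:38 AM–6:22 PM = 11 h 44 min; less 10 min break → 11 h 34 min
Total: 10 h 33 min + 10 h 54 min + 11 h 9 min + 5 h 17 min + 4 h 27 min + 6 h 53 min + 11 h 34 min = 60 h 47 min.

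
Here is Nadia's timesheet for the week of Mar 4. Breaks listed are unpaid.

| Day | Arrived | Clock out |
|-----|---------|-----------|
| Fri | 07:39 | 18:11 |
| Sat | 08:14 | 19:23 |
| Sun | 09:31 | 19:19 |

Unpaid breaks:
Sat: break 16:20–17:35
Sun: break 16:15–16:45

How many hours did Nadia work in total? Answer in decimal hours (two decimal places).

Fri: 07:39–18:11 = 10 h 32 min
Sat: 08:14–19:23 = 11 h 9 min; less 75 min break → 9 h 54 min
Sun: 09:31–19:19 = 9 h 48 min; less 30 min break → 9 h 18 min
Total: 10 h 32 min + 9 h 54 min + 9 h 18 min = 29 h 44 min.

29.73 hours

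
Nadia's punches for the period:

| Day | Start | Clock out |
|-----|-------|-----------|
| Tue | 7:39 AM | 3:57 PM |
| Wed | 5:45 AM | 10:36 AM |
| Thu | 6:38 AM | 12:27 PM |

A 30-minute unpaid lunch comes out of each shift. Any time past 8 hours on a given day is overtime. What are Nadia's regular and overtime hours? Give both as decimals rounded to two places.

Tue: 7:39 AM–3:57 PM = 8 h 18 min; less 30 min break → 7 h 48 min
Wed: 5:45 AM–10:36 AM = 4 h 51 min; less 30 min break → 4 h 21 min
Thu: 6:38 AM–12:27 PM = 5 h 49 min; less 30 min break → 5 h 19 min
Tue reg 7 h 48 min / OT 0 h 0 min; Wed reg 4 h 21 min / OT 0 h 0 min; Thu reg 5 h 19 min / OT 0 h 0 min.
Totals: regular 17 h 28 min, overtime 0 h 0 min.

Regular 17.47 hours, overtime 0.00 hours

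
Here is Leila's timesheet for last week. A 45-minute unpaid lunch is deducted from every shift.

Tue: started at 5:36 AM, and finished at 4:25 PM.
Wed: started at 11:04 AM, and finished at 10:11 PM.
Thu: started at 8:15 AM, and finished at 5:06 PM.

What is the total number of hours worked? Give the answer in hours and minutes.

Tue: 5:36 AM–4:25 PM = 10 h 49 min; less 45 min break → 10 h 4 min
Wed: 11:04 AM–10:11 PM = 11 h 7 min; less 45 min break → 10 h 22 min
Thu: 8:15 AM–5:06 PM = 8 h 51 min; less 45 min break → 8 h 6 min
Total: 10 h 4 min + 10 h 22 min + 8 h 6 min = 28 h 32 min.

28 h 32 min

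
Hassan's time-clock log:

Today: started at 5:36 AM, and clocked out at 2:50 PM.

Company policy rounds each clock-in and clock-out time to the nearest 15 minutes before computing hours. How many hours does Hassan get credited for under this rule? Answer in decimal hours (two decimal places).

9.25 hours

Today: in 5:36 AM→5:30 AM, out 2:50 PM→2:45 PM; 9 h 15 min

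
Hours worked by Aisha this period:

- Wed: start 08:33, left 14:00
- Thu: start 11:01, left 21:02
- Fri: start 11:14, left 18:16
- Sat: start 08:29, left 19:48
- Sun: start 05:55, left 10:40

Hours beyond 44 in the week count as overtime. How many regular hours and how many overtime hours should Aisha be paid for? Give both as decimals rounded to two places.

Wed: 08:33–14:00 = 5 h 27 min
Thu: 11:01–21:02 = 10 h 1 min
Fri: 11:14–18:16 = 7 h 2 min
Sat: 08:29–19:48 = 11 h 19 min
Sun: 05:55–10:40 = 4 h 45 min
Total worked: 38 h 34 min = 38.57 h.
Threshold 44 h → overtime 0 h 0 min, regular 38 h 34 min.

Regular 38.57 hours, overtime 0.00 hours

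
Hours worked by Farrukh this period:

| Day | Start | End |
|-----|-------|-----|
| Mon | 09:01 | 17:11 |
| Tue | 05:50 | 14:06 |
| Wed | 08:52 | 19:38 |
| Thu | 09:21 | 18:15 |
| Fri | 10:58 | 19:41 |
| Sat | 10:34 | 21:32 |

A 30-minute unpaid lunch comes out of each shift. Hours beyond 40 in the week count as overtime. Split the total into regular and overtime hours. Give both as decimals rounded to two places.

Mon: 09:01–17:11 = 8 h 10 min; less 30 min break → 7 h 40 min
Tue: 05:50–14:06 = 8 h 16 min; less 30 min break → 7 h 46 min
Wed: 08:52–19:38 = 10 h 46 min; less 30 min break → 10 h 16 min
Thu: 09:21–18:15 = 8 h 54 min; less 30 min break → 8 h 24 min
Fri: 10:58–19:41 = 8 h 43 min; less 30 min break → 8 h 13 min
Sat: 10:34–21:32 = 10 h 58 min; less 30 min break → 10 h 28 min
Total worked: 52 h 47 min = 52.78 h.
Threshold 40 h → overtime 12 h 47 min, regular 40 h 0 min.

Regular 40.00 hours, overtime 12.78 hours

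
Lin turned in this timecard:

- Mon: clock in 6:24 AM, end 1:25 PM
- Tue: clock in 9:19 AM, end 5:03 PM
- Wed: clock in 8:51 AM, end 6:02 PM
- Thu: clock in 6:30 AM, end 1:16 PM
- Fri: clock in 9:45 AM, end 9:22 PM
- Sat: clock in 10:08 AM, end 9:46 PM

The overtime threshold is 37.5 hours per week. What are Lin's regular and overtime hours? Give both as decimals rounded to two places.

Regular 37.50 hours, overtime 16.45 hours

Mon: 6:24 AM–1:25 PM = 7 h 1 min
Tue: 9:19 AM–5:03 PM = 7 h 44 min
Wed: 8:51 AM–6:02 PM = 9 h 11 min
Thu: 6:30 AM–1:16 PM = 6 h 46 min
Fri: 9:45 AM–9:22 PM = 11 h 37 min
Sat: 10:08 AM–9:46 PM = 11 h 38 min
Total worked: 53 h 57 min = 53.95 h.
Threshold 37.5 h → overtime 16 h 27 min, regular 37 h 30 min.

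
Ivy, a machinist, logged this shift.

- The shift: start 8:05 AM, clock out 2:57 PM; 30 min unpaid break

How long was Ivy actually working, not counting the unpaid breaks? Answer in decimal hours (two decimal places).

The shift: 8:05 AM–2:57 PM = 6 h 52 min; less 30 min break → 6 h 22 min

6.37 hours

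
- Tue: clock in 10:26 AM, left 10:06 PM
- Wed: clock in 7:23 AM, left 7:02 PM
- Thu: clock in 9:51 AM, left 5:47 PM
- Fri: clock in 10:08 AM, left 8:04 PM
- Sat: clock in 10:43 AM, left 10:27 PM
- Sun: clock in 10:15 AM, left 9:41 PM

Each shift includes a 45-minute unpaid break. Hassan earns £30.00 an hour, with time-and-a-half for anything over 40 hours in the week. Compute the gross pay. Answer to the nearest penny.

£2093.25

Tue: 10:26 AM–10:06 PM = 11 h 40 min; less 45 min break → 10 h 55 min
Wed: 7:23 AM–7:02 PM = 11 h 39 min; less 45 min break → 10 h 54 min
Thu: 9:51 AM–5:47 PM = 7 h 56 min; less 45 min break → 7 h 11 min
Fri: 10:08 AM–8:04 PM = 9 h 56 min; less 45 min break → 9 h 11 min
Sat: 10:43 AM–10:27 PM = 11 h 44 min; less 45 min break → 10 h 59 min
Sun: 10:15 AM–9:41 PM = 11 h 26 min; less 45 min break → 10 h 41 min
Total worked: 59 h 51 min = 3591 min.
Regular 40 h 0 min = 2400 min at £30.00/h; overtime 19 h 51 min = 1191 min at £45.00/h.
Pay = (2400 × £30.00 + 1191 × £45.00) ÷ 60 = £2093.25.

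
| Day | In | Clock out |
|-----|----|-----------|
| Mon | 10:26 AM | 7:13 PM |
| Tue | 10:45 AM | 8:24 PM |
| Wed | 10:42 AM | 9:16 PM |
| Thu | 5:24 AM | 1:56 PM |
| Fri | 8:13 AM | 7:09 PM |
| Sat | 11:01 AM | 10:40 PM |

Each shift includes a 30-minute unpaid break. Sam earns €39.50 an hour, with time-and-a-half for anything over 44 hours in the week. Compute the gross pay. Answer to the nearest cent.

€2515.16

Mon: 10:26 AM–7:13 PM = 8 h 47 min; less 30 min break → 8 h 17 min
Tue: 10:45 AM–8:24 PM = 9 h 39 min; less 30 min break → 9 h 9 min
Wed: 10:42 AM–9:16 PM = 10 h 34 min; less 30 min break → 10 h 4 min
Thu: 5:24 AM–1:56 PM = 8 h 32 min; less 30 min break → 8 h 2 min
Fri: 8:13 AM–7:09 PM = 10 h 56 min; less 30 min break → 10 h 26 min
Sat: 11:01 AM–10:40 PM = 11 h 39 min; less 30 min break → 11 h 9 min
Total worked: 57 h 7 min = 3427 min.
Regular 44 h 0 min = 2640 min at €39.50/h; overtime 13 h 7 min = 787 min at €59.25/h.
Pay = (2640 × €39.50 + 787 × €59.25) ÷ 60 = €2515.16.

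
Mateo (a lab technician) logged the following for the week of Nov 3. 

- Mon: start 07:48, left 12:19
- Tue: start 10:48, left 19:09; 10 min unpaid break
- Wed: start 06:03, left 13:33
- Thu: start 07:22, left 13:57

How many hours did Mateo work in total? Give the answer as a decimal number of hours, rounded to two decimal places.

26.78 hours

Mon: 07:48–12:19 = 4 h 31 min
Tue: 10:48–19:09 = 8 h 21 min; less 10 min break → 8 h 11 min
Wed: 06:03–13:33 = 7 h 30 min
Thu: 07:22–13:57 = 6 h 35 min
Total: 4 h 31 min + 8 h 11 min + 7 h 30 min + 6 h 35 min = 26 h 47 min.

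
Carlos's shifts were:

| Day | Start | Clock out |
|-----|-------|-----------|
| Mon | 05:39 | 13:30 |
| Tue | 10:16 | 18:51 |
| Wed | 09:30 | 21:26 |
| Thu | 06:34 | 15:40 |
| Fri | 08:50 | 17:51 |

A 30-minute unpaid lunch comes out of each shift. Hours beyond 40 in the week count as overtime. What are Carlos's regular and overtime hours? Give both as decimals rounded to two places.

Regular 40.00 hours, overtime 3.98 hours

Mon: 05:39–13:30 = 7 h 51 min; less 30 min break → 7 h 21 min
Tue: 10:16–18:51 = 8 h 35 min; less 30 min break → 8 h 5 min
Wed: 09:30–21:26 = 11 h 56 min; less 30 min break → 11 h 26 min
Thu: 06:34–15:40 = 9 h 6 min; less 30 min break → 8 h 36 min
Fri: 08:50–17:51 = 9 h 1 min; less 30 min break → 8 h 31 min
Total worked: 43 h 59 min = 43.98 h.
Threshold 40 h → overtime 3 h 59 min, regular 40 h 0 min.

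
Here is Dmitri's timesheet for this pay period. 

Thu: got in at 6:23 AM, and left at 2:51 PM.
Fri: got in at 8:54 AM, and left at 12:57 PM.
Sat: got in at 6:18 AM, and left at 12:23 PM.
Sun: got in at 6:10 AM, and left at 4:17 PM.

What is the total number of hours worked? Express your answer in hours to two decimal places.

28.72 hours

Thu: 6:23 AM–2:51 PM = 8 h 28 min
Fri: 8:54 AM–12:57 PM = 4 h 3 min
Sat: 6:18 AM–12:23 PM = 6 h 5 min
Sun: 6:10 AM–4:17 PM = 10 h 7 min
Total: 8 h 28 min + 4 h 3 min + 6 h 5 min + 10 h 7 min = 28 h 43 min.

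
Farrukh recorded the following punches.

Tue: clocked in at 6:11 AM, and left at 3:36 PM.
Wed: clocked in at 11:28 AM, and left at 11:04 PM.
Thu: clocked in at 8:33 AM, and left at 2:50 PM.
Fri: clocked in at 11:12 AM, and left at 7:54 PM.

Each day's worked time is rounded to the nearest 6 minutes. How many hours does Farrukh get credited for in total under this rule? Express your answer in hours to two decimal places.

36.00 hours

Tue: 6:11 AM–3:36 PM = 9 h 25 min → rounds to 9 h 24 min
Wed: 11:28 AM–11:04 PM = 11 h 36 min → rounds to 11 h 36 min
Thu: 8:33 AM–2:50 PM = 6 h 17 min → rounds to 6 h 18 min
Fri: 11:12 AM–7:54 PM = 8 h 42 min → rounds to 8 h 42 min
Total credited: 36 h 0 min.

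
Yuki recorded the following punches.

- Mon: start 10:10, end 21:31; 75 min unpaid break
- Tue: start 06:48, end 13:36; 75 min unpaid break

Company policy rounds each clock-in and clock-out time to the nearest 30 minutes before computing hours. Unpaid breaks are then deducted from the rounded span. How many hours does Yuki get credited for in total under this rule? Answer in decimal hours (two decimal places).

15.50 hours

Mon: in 10:10→10:00, out 21:31→21:30; 11 h 30 min − 75 min = 10 h 15 min
Tue: in 06:48→07:00, out 13:36→13:30; 6 h 30 min − 75 min = 5 h 15 min
Total credited: 15 h 30 min.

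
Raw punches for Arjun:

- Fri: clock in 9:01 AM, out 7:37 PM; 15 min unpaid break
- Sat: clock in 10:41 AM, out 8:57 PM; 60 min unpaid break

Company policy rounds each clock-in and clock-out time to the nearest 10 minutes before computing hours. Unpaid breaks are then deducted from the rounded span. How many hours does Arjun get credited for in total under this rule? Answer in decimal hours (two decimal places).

Fri: in 9:01 AM→9:00 AM, out 7:37 PM→7:40 PM; 10 h 40 min − 15 min = 10 h 25 min
Sat: in 10:41 AM→10:40 AM, out 8:57 PM→9:00 PM; 10 h 20 min − 60 min = 9 h 20 min
Total credited: 19 h 45 min.

19.75 hours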